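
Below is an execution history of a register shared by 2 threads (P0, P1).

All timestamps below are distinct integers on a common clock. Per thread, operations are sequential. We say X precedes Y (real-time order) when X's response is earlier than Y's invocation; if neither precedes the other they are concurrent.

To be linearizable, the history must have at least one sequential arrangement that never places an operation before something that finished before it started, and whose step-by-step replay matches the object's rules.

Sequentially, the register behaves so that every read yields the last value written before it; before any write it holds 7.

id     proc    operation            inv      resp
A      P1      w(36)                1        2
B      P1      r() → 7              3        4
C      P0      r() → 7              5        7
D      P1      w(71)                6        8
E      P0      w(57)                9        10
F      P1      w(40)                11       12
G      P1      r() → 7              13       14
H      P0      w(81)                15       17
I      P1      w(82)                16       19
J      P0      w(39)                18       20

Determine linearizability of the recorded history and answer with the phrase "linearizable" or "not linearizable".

events 1..3 are fine; event 4 — the response of B at time 4 — makes the prefix non-linearizable
one real-time candidate order over the 2 completed operations — the register replay rejects it
for example A, B fails at step 2: B r() → 7 is not legal there

not linearizable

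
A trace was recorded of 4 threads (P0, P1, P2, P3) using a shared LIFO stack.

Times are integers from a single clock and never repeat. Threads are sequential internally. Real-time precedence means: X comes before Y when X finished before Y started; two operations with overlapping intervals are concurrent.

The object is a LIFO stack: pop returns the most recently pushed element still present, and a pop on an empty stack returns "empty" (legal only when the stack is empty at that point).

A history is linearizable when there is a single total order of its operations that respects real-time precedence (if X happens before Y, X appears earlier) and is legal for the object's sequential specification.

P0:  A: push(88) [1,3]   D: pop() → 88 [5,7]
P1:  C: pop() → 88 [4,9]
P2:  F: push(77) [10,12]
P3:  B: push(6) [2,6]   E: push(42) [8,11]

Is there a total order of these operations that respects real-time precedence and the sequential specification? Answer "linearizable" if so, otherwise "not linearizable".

the violation lands at event 9, C's response at time 9: events 1..8 linearize, events 1..9 do not
real-time-consistent orders of the 4 completed operations: 8 — all fail the LIFO stack replay
completion choices over the 1 pending operation (E) were checked; none helps
sample order A, B, C, D (pending dropped) stalls at step 3 — C pop() → 88 has no legal effect
sample order A, B, D, C (pending dropped) stalls at step 3 — D pop() → 88 has no legal effect

not linearizable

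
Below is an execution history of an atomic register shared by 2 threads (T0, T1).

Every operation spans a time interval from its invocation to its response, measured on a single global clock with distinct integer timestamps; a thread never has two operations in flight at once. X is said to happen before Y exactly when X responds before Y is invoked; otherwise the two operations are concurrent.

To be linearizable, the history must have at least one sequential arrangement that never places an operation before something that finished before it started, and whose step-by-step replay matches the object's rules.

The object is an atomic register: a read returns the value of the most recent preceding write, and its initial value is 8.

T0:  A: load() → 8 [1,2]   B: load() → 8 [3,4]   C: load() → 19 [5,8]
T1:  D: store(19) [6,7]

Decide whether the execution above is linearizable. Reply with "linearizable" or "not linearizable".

witness order: A, B, D, C
after step 1 (A load() → 8): value 8
after step 2 (B load() → 8): value 8
after step 3 (D store(19)): value 19
after step 4 (C load() → 19): value 19

linearizable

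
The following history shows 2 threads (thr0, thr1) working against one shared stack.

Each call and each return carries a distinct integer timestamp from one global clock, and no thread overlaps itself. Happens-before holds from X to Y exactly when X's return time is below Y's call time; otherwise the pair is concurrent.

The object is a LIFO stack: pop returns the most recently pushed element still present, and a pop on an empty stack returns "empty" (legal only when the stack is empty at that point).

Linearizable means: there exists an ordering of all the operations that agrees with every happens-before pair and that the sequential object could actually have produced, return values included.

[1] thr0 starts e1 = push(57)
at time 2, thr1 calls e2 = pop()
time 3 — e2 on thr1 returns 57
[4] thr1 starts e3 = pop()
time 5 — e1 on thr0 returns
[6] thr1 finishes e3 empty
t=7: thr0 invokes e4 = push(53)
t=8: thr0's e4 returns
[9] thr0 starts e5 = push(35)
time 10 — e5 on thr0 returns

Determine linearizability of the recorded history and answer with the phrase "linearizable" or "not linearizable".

witness order: e1, e2, e3, e4, e5
after step 1 (e1 push(57)): stack <57>
after step 2 (e2 pop() → 57): stack <>
after step 3 (e3 pop() → empty): stack <>
after step 4 (e4 push(53)): stack <53>
after step 5 (e5 push(35)): stack <53,35>

linearizable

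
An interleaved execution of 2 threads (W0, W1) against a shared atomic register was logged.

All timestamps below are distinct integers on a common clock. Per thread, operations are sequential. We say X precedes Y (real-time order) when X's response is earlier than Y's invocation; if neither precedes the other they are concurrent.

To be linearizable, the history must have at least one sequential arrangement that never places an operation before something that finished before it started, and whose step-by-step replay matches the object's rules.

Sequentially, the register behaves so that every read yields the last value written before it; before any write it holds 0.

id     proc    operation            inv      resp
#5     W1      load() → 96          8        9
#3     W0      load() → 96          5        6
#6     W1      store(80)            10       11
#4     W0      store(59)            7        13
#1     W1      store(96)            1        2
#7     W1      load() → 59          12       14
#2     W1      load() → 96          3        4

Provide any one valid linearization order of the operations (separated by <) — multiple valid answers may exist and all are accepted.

#1 < #2 < #3 < #5 < #6 < #4 < #7

after step 1 (#1 store(96)): value 96
after step 2 (#2 load() → 96): value 96
after step 3 (#3 load() → 96): value 96
after step 4 (#5 load() → 96): value 96
after step 5 (#6 store(80)): value 80
after step 6 (#4 store(59)): value 59
after step 7 (#7 load() → 59): value 59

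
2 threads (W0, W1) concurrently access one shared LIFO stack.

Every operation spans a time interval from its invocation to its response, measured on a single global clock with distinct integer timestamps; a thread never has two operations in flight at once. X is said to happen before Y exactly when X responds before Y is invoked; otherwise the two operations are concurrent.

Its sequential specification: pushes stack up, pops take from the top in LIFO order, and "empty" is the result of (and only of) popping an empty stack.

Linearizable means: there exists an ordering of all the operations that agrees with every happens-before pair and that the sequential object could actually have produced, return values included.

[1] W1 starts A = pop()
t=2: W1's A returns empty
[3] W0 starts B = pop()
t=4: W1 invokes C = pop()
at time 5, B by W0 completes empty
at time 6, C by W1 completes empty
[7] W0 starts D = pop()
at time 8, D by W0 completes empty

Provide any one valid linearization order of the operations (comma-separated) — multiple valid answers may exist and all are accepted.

step 1: A pop() → empty — stack <>
step 2: B pop() → empty — stack <>
step 3: C pop() → empty — stack <>
step 4: D pop() → empty — stack <>

A, B, C, D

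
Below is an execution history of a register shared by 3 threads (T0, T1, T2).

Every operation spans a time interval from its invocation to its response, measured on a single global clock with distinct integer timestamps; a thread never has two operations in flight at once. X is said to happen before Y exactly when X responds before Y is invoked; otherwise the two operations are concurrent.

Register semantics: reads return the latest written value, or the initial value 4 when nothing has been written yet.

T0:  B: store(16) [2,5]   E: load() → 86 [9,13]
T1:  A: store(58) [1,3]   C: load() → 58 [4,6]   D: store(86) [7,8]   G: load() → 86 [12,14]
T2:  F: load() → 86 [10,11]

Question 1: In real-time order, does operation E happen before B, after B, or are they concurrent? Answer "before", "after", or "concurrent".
Answer: after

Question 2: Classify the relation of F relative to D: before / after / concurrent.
Answer: after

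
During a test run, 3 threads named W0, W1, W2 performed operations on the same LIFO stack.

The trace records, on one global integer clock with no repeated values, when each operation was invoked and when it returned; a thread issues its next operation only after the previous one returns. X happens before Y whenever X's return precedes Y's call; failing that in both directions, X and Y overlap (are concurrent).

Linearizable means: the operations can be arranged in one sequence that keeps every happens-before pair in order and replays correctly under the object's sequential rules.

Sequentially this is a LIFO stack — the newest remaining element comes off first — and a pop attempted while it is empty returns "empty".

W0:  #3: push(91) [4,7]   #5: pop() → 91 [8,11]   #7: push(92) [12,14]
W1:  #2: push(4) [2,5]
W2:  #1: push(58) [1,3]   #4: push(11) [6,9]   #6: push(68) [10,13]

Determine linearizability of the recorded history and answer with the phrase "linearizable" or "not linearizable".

a witness: #1, #2, #3, #5, #4, #6, #7
step 1: #1 push(58) — stack <58>
step 2: #2 push(4) — stack <58,4>
step 3: #3 push(91) — stack <58,4,91>
step 4: #5 pop() → 91 — stack <58,4>
step 5: #4 push(11) — stack <58,4,11>
step 6: #6 push(68) — stack <58,4,11,68>
step 7: #7 push(92) — stack <58,4,11,68,92>

linearizable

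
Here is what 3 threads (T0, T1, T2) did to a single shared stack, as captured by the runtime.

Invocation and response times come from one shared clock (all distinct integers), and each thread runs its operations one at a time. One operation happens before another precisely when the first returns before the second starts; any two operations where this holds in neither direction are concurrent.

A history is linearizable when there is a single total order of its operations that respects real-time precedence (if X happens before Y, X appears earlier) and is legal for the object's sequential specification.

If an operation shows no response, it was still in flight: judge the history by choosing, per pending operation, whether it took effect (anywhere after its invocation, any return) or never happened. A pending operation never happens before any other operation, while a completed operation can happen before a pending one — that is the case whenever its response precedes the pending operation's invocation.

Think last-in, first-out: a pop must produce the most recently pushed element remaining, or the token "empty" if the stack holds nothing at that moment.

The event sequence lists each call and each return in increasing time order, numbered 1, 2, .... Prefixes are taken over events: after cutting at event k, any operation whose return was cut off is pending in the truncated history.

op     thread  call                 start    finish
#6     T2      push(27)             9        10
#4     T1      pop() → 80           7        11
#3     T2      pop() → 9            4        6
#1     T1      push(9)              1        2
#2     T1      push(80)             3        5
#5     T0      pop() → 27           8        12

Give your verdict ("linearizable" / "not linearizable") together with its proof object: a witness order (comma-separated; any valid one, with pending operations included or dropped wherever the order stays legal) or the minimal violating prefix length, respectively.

linearizable — witness: #1, #3, #2, #4, #6, #5

1. #1 push(9), leaving stack <9>
2. #3 pop() → 9, leaving stack <>
3. #2 push(80), leaving stack <80>
4. #4 pop() → 80, leaving stack <>
5. #6 push(27), leaving stack <27>
6. #5 pop() → 27, leaving stack <>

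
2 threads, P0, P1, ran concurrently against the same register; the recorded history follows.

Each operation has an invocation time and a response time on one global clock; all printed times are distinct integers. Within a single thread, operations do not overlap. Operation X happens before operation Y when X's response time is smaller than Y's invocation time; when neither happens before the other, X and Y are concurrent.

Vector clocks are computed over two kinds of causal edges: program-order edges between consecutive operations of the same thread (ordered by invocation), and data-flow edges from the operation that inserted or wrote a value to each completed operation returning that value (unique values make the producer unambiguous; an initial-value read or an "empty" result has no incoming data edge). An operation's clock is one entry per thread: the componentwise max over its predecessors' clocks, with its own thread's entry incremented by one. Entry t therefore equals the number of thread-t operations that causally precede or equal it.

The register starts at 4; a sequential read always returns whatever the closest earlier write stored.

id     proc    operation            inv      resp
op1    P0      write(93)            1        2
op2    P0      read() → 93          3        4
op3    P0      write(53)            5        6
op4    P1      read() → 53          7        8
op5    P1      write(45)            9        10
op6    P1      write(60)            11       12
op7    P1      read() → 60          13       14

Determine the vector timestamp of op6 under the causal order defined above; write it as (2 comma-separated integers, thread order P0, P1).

invoked at 1, op1 has no predecessors; its own P0 bump gives (1, 0)
merge at op2 (invoked 3): VC(op1)=(1, 0), own-thread bump on P0 → (2, 0)
merge at op3 (invoked 5): VC(op2)=(2, 0), own-thread bump on P0 → (3, 0)
merge at op4 (invoked 7): VC(op3)=(3, 0), own-thread bump on P1 → (3, 1)
merge at op5 (invoked 9): VC(op4)=(3, 1), own-thread bump on P1 → (3, 2)
merge at op6 (invoked 11): VC(op5)=(3, 2), own-thread bump on P1 → (3, 3)
merge at op7 (invoked 13): VC(op6)=(3, 3), own-thread bump on P1 → (3, 4)
target: VC(op6) = (3, 3)

(3, 3)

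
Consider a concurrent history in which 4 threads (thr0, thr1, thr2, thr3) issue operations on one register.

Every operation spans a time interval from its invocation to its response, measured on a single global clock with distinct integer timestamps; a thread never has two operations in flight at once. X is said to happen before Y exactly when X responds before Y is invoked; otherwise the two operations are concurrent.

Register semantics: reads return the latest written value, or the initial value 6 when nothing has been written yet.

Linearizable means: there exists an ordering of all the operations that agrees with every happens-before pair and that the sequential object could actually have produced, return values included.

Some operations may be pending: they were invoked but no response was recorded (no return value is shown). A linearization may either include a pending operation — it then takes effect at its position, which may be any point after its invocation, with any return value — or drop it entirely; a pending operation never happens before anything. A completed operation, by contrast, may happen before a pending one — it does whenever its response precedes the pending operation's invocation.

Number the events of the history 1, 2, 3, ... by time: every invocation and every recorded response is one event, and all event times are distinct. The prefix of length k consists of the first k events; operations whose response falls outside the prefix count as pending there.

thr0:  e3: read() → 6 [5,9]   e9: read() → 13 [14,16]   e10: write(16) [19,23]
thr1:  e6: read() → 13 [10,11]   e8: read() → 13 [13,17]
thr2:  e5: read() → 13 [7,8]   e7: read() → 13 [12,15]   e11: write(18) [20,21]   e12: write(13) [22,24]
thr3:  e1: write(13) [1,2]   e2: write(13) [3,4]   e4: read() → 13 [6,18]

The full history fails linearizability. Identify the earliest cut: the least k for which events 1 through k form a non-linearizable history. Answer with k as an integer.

9

one valid order for events 1..8 is e1, e2, e3, e4, e5:
after step 1 (e1 write(13)): value 13
after step 2 (e2 write(13)): value 13
after step 3 (e3 read() (pending, included)): value 13
after step 4 (e4 read() (pending, included)): value 13
after step 5 (e5 read() → 13): value 13
include event 9 — e3 responding at 9 — and every candidate order breaks
no completion choice of the 1 pending operation (e4) rescues it — every subset was tried
sample order e1, e2, e3, e5 (pending dropped) stalls at step 3 — e3 read() → 6 has no legal effect
sample order e1, e2, e5, e3 (pending dropped) stalls at step 4 — e3 read() → 6 has no legal effect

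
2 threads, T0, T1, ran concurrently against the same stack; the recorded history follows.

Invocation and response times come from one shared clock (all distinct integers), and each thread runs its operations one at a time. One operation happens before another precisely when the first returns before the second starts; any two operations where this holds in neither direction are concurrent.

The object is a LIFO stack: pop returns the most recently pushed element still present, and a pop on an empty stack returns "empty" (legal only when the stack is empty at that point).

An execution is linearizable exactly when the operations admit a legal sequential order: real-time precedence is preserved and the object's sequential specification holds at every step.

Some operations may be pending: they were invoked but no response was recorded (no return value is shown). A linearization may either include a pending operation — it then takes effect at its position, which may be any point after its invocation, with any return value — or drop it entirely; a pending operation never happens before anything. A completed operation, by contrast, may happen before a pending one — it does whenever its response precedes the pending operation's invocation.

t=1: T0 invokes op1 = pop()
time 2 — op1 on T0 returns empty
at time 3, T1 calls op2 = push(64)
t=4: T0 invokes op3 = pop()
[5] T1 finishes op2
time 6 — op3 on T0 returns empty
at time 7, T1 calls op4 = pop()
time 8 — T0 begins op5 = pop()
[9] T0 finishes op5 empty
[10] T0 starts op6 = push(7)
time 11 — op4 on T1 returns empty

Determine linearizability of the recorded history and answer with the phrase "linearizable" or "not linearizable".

already the first 11 events (up to op4's response at time 11) admit no linearization; the first 10 still do
real-time-consistent orders of the 5 completed operations: 4 — all fail the stack replay
include/drop combinations of the 1 pending operation (op6) were all tried; none helps
take op1, op2, op3, op4, op5 (pending dropped): step 3 already fails, because op3 pop() → empty cannot occur there
take op1, op2, op3, op5, op4 (pending dropped): step 3 already fails, because op3 pop() → empty cannot occur there

not linearizable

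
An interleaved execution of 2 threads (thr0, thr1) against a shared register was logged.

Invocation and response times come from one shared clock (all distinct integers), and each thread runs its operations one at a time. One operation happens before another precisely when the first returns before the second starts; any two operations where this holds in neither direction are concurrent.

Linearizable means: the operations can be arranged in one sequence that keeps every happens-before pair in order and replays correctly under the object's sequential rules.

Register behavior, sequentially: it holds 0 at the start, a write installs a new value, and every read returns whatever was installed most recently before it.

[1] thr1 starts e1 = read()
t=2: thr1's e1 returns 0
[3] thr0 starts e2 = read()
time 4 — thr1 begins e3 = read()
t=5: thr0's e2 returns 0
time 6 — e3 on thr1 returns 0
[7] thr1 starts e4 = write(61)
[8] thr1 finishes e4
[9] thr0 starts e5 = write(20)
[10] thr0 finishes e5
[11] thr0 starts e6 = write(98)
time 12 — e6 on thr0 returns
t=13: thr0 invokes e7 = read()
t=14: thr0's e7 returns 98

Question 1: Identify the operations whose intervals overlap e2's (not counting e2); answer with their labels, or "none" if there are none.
e2 spans [3,5]: anything still running between times 3 and 5 counts as concurrent
e1 [1,2]: before
e3 [4,6]: concurrent
e4 [7,8]: after
e5 [9,10]: after
e6 [11,12]: after
e7 [13,14]: after

e3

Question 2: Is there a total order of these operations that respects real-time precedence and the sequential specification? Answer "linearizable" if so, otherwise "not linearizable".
witness order: e1, e2, e3, e4, e5, e6, e7
1. e1 read() → 0, leaving value 0
2. e2 read() → 0, leaving value 0
3. e3 read() → 0, leaving value 0
4. e4 write(61), leaving value 61
5. e5 write(20), leaving value 20
6. e6 write(98), leaving value 98
7. e7 read() → 98, leaving value 98

linearizable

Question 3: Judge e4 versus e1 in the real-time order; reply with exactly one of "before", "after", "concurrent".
e4 spans [7,8], e1 spans [1,2]
resp(e1)=2 < inv(e4)=7

after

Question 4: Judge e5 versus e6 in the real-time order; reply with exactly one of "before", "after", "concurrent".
e5 spans [9,10], e6 spans [11,12]
resp(e5)=10 < inv(e6)=11

before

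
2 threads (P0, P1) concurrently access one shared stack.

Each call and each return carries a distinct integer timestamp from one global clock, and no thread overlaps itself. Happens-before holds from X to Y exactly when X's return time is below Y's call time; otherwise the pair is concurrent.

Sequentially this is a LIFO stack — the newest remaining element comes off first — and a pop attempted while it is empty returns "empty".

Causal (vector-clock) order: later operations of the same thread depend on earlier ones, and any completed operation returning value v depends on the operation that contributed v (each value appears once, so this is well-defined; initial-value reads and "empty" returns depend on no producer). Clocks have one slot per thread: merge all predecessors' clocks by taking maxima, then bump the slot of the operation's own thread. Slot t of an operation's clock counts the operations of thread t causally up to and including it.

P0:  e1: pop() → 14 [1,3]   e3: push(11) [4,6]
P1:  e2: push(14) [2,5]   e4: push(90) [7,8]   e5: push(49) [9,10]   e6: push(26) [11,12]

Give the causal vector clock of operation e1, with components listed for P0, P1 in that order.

(1, 1)

e2 (invocation 2): nothing precedes it; P1's component alone gives (0, 1)
from VC(e2)=(0, 1), e4 (invoked 7) maxes components and bumps P1 → (0, 2)
from VC(e2)=(0, 1), e1 (invoked 1) maxes components and bumps P0 → (1, 1)
from VC(e4)=(0, 2), e5 (invoked 9) maxes components and bumps P1 → (0, 3)
from VC(e1)=(1, 1), e3 (invoked 4) maxes components and bumps P0 → (2, 1)
from VC(e5)=(0, 3), e6 (invoked 11) maxes components and bumps P1 → (0, 4)
target: VC(e1) = (1, 1)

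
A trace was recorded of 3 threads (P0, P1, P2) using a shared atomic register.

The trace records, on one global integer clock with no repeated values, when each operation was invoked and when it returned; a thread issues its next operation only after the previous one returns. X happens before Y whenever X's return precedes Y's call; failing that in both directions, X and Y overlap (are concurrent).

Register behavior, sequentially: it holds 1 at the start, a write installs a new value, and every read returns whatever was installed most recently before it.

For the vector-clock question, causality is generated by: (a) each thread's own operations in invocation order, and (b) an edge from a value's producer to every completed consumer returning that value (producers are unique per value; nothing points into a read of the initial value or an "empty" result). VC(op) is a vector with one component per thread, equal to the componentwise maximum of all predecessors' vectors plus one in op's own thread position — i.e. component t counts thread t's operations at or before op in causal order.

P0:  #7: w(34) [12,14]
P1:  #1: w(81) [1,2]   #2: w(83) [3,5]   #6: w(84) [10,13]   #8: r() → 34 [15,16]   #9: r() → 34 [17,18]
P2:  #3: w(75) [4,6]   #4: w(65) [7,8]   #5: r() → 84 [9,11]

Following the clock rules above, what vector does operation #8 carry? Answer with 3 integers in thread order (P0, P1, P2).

invoked at 4, #3 has no predecessors; its own P2 bump gives (0, 0, 1)
invoked at 1, #1 has no predecessors; its own P1 bump gives (0, 1, 0)
invoked at 12, #7 has no predecessors; its own P0 bump gives (1, 0, 0)
#4 (invocation 7): componentwise max over VC(#3)=(0, 0, 1), +1 at P2, giving (0, 0, 2)
#2 (invocation 3): componentwise max over VC(#1)=(0, 1, 0), +1 at P1, giving (0, 2, 0)
#6 (invocation 10): componentwise max over VC(#2)=(0, 2, 0), +1 at P1, giving (0, 3, 0)
#8 (invocation 15): componentwise max over VC(#6)=(0, 3, 0), VC(#7)=(1, 0, 0), +1 at P1, giving (1, 4, 0)
#5 (invocation 9): componentwise max over VC(#4)=(0, 0, 2), VC(#6)=(0, 3, 0), +1 at P2, giving (0, 3, 3)
#9 (invocation 17): componentwise max over VC(#7)=(1, 0, 0), VC(#8)=(1, 4, 0), +1 at P1, giving (1, 5, 0)
target: VC(#8) = (1, 4, 0)

(1, 4, 0)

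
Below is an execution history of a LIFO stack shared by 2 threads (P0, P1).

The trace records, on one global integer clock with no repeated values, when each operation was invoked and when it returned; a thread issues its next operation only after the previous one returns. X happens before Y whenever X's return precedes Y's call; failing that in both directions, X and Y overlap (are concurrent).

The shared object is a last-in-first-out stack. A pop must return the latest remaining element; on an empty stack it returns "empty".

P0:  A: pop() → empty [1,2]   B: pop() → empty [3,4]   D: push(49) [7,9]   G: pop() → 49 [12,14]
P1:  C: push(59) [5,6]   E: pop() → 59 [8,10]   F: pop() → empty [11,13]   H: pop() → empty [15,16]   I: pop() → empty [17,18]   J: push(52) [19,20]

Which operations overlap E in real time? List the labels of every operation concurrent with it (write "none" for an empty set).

E spans [8,10]; an op avoiding the whole window 8..10 is ordered, any other is concurrent
A [1,2]: before
B [3,4]: before
C [5,6]: before
D [7,9]: concurrent
F [11,13]: after
G [12,14]: after
H [15,16]: after
I [17,18]: after
J [19,20]: after

D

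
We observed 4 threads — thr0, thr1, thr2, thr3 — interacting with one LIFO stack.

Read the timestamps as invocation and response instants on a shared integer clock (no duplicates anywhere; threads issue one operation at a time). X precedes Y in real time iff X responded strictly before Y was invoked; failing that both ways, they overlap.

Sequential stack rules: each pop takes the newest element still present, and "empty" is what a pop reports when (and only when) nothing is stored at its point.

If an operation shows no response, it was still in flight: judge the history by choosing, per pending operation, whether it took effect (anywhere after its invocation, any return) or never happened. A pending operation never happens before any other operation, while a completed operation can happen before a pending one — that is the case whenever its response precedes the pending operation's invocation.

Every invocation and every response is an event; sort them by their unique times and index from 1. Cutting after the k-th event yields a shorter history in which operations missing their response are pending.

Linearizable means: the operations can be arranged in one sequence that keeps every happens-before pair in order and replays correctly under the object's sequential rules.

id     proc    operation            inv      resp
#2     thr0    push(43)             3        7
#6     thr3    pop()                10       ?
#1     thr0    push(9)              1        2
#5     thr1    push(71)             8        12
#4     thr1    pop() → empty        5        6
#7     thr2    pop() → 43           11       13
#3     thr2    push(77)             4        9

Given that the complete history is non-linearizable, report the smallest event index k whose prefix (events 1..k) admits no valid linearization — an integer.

a valid linearization of events 1..5 exists, for instance #1:
step 1: #1 push(9) — stack <9>
event 6 — #4's response, time 6 — after it, nothing linearizes
no completion choice of the 2 pending operations (#2, #3) rescues it — every subset was tried
for example #1, #4 (pending dropped) fails at step 2: #4 pop() → empty is not legal there

6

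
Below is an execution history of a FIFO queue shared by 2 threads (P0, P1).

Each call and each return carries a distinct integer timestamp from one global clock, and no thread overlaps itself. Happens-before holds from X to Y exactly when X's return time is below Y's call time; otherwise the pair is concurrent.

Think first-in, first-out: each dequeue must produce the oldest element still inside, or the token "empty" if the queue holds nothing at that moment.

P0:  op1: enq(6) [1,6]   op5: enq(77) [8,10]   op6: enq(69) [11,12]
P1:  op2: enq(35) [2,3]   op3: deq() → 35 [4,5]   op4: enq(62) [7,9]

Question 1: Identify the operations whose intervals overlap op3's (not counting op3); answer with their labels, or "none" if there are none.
op1

op3 runs from 4 to 5; window-overlapping ops are concurrent
op1 [1,6]: concurrent
op2 [2,3]: before
op4 [7,9]: after
op5 [8,10]: after
op6 [11,12]: after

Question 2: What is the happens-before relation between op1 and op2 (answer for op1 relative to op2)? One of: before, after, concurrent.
concurrent

op1 spans [1,6], op2 spans [2,3]
the intervals overlap in both directions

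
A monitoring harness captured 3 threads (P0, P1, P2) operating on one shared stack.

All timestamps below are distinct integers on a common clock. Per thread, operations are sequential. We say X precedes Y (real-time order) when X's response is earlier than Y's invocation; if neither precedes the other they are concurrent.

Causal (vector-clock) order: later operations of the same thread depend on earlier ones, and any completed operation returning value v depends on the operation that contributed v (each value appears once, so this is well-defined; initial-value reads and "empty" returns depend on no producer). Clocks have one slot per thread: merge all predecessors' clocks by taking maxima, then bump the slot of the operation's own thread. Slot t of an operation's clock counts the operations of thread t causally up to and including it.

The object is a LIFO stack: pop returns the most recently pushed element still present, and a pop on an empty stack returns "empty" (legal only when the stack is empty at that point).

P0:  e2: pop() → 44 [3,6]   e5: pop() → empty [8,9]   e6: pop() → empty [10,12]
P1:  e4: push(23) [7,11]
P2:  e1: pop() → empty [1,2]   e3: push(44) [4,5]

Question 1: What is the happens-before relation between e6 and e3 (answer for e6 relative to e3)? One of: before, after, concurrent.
Answer: after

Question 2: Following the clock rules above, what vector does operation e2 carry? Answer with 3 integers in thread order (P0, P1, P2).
Answer: (1, 0, 2)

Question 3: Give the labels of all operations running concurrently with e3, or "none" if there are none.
Answer: e2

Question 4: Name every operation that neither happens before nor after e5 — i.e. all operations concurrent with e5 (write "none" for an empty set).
Answer: e4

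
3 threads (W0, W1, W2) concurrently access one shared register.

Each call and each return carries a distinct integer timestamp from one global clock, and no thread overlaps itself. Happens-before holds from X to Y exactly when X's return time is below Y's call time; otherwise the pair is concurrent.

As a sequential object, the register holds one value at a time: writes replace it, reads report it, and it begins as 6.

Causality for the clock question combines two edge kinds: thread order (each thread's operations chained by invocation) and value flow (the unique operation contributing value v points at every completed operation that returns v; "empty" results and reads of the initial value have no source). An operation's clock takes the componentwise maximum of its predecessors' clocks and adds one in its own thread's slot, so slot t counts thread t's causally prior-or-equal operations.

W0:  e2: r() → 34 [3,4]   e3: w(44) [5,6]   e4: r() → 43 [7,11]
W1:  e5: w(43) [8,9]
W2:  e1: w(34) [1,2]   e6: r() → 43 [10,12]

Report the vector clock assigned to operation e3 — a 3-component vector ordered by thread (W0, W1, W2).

(2, 0, 1)

e1, invoked 1, has no incoming edges; only W2's bump applies → (0, 0, 1)
e5, invoked 8, has no incoming edges; only W1's bump applies → (0, 1, 0)
merge at e2 (invoked 3): VC(e1)=(0, 0, 1), own-thread bump on W0 → (1, 0, 1)
merge at e6 (invoked 10): VC(e1)=(0, 0, 1), VC(e5)=(0, 1, 0), own-thread bump on W2 → (0, 1, 2)
merge at e3 (invoked 5): VC(e2)=(1, 0, 1), own-thread bump on W0 → (2, 0, 1)
merge at e4 (invoked 7): VC(e3)=(2, 0, 1), VC(e5)=(0, 1, 0), own-thread bump on W0 → (3, 1, 1)
target: VC(e3) = (2, 0, 1)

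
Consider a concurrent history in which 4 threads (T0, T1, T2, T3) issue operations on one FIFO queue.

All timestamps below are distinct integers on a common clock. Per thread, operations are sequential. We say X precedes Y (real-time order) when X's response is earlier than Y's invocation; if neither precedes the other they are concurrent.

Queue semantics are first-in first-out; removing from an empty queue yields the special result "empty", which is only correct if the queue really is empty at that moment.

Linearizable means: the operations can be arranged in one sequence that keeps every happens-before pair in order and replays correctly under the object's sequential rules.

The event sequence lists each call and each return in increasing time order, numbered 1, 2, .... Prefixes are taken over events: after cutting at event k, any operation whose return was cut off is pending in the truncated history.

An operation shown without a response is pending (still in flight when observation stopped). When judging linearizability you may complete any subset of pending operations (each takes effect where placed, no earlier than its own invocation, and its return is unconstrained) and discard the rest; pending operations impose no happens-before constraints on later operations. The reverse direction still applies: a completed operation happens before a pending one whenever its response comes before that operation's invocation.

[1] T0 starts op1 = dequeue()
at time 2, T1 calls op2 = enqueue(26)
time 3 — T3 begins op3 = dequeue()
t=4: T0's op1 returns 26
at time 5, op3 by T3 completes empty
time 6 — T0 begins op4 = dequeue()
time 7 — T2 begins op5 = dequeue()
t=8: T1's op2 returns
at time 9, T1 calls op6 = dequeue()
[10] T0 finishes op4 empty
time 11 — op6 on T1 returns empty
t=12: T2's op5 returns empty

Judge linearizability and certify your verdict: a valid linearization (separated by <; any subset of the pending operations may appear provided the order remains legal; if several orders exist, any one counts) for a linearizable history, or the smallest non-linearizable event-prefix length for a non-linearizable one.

linearizable — witness: op2 < op1 < op3 < op4 < op5 < op6

1. op2 enqueue(26), leaving queue <26>
2. op1 dequeue() → 26, leaving queue <>
3. op3 dequeue() → empty, leaving queue <>
4. op4 dequeue() → empty, leaving queue <>
5. op5 dequeue() → empty, leaving queue <>
6. op6 dequeue() → empty, leaving queue <>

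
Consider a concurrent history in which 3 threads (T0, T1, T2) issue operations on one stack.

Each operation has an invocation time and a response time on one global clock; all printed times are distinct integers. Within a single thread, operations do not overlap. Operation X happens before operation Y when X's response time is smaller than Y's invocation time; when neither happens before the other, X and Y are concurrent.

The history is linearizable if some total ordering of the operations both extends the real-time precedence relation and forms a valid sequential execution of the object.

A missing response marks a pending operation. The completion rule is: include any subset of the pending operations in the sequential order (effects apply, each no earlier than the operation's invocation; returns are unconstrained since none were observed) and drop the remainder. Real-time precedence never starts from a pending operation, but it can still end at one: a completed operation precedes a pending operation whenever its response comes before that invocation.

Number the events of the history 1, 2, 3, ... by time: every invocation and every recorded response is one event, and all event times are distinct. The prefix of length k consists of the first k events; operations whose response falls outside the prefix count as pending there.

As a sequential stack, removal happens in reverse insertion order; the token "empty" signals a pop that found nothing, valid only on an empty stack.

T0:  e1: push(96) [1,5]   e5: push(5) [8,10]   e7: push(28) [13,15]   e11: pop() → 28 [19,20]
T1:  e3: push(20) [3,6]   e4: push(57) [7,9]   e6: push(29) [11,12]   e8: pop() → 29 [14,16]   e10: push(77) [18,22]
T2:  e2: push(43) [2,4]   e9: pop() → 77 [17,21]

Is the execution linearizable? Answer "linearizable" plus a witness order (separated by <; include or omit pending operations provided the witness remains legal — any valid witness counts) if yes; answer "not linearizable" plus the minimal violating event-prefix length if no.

linearizable — witness: e1 < e2 < e3 < e4 < e5 < e6 < e8 < e7 < e10 < e9 < e11

after step 1 (e1 push(96)): stack <96>
after step 2 (e2 push(43)): stack <96,43>
after step 3 (e3 push(20)): stack <96,43,20>
after step 4 (e4 push(57)): stack <96,43,20,57>
after step 5 (e5 push(5)): stack <96,43,20,57,5>
after step 6 (e6 push(29)): stack <96,43,20,57,5,29>
after step 7 (e8 pop() → 29): stack <96,43,20,57,5>
after step 8 (e7 push(28)): stack <96,43,20,57,5,28>
after step 9 (e10 push(77)): stack <96,43,20,57,5,28,77>
after step 10 (e9 pop() → 77): stack <96,43,20,57,5,28>
after step 11 (e11 pop() → 28): stack <96,43,20,57,5>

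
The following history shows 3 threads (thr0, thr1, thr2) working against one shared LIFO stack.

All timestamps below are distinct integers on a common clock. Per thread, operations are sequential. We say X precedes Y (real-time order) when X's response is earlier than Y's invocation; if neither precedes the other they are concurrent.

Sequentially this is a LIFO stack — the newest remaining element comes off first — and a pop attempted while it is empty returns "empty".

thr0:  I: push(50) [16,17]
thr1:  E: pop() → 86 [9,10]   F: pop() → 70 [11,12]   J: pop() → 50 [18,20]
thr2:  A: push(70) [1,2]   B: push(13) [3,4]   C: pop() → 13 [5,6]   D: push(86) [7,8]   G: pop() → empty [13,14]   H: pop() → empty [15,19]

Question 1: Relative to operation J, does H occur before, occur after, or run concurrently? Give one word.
Answer: concurrent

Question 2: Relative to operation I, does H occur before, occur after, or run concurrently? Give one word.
Answer: concurrent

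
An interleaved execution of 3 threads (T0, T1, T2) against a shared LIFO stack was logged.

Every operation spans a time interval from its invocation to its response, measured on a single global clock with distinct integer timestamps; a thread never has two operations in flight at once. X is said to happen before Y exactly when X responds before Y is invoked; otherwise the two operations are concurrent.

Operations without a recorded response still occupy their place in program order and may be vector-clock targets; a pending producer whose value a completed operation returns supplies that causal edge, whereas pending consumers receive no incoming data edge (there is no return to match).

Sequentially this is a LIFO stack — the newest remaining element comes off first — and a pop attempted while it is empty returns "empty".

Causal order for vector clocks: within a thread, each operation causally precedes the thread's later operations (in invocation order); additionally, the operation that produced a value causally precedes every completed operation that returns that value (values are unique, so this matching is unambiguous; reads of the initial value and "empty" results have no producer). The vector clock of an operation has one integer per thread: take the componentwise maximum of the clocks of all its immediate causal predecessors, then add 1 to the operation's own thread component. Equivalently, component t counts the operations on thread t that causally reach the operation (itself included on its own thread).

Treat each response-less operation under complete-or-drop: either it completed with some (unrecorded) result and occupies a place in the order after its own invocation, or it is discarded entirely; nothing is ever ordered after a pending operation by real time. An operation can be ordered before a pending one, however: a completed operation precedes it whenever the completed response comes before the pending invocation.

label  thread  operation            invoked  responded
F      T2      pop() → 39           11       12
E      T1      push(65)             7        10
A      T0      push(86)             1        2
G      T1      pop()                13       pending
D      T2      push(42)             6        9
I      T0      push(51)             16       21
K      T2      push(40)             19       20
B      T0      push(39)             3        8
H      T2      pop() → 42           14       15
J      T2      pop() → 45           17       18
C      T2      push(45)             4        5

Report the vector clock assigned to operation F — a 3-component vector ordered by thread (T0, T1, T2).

(2, 0, 3)

C (invocation 4): nothing precedes it; T2's component alone gives (0, 0, 1)
E (invocation 7): nothing precedes it; T1's component alone gives (0, 1, 0)
A (invocation 1): nothing precedes it; T0's component alone gives (1, 0, 0)
invoked at 6, D merges VC(C)=(0, 0, 1) and bumps T2's slot → (0, 0, 2)
invoked at 13, G merges VC(E)=(0, 1, 0) and bumps T1's slot → (0, 2, 0)
invoked at 3, B merges VC(A)=(1, 0, 0) and bumps T0's slot → (2, 0, 0)
invoked at 16, I merges VC(B)=(2, 0, 0) and bumps T0's slot → (3, 0, 0)
invoked at 11, F merges VC(B)=(2, 0, 0), VC(D)=(0, 0, 2) and bumps T2's slot → (2, 0, 3)
invoked at 14, H merges VC(D)=(0, 0, 2), VC(F)=(2, 0, 3) and bumps T2's slot → (2, 0, 4)
invoked at 17, J merges VC(C)=(0, 0, 1), VC(H)=(2, 0, 4) and bumps T2's slot → (2, 0, 5)
invoked at 19, K merges VC(J)=(2, 0, 5) and bumps T2's slot → (2, 0, 6)
target: VC(F) = (2, 0, 3)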